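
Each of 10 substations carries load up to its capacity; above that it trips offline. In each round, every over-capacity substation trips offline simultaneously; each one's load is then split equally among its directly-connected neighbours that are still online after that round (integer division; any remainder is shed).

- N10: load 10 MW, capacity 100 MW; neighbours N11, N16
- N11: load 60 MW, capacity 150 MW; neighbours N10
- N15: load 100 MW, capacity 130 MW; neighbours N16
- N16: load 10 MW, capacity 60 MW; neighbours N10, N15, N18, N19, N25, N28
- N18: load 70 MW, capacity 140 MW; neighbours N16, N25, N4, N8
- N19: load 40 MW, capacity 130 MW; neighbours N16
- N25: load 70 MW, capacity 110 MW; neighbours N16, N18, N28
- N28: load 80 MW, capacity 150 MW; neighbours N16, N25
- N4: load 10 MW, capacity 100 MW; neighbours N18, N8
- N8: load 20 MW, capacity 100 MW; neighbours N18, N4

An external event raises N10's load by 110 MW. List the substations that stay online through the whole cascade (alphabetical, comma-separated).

N11, N15, N18, N19, N25, N28, N4, N8

Round 1 — N10 at 120 > 100. N10 trips offline.
  N10 sheds 120 MW to N11, N16: 60 each.
    N11: 60+60 = 120 ≤ 150
    N16: 10+60 = 70 > 60
Round 2 — N16 trips offline.
  N16 sheds 70 MW to N15, N18, N19, N25, N28: 14 each.
    N15: 100+14 = 114 ≤ 130
    N18: 70+14 = 84 ≤ 140
    N19: 40+14 = 54 ≤ 130
    N25: 70+14 = 84 ≤ 110
    N28: 80+14 = 94 ≤ 150
No further trips.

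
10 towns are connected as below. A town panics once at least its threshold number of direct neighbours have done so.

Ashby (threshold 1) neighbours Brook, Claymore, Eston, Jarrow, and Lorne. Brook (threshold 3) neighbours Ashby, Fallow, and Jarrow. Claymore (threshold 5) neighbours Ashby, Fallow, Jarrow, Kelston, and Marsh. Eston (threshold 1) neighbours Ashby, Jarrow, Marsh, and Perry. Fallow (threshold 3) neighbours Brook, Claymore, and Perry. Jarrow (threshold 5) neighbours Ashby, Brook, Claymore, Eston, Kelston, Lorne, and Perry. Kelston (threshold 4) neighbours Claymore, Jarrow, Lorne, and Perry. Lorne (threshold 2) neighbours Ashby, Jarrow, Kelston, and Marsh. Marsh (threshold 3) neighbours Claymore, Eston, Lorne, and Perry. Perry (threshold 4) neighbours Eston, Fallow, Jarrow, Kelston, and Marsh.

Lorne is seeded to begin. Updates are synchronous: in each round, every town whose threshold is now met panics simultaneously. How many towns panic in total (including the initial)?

3

Round 1 — Lorne panics (initial).
Round 2 — checking thresholds:
  Ashby: 1 of 5 neighbours ≥ 1, panics.
  Jarrow: 1 of 7 neighbours < 5, below threshold.
  Kelston: 1 of 4 neighbours < 4, below threshold.
  Marsh: 1 of 4 neighbours < 3, below threshold.
Round 3 — checking thresholds:
  Brook: 1 of 3 neighbours < 3, below threshold.
  Claymore: 1 of 5 neighbours < 5, below threshold.
  Eston: 1 of 4 neighbours ≥ 1, panics.
  Jarrow: 2 of 7 neighbours < 5, below threshold.
  Kelston: 1 of 4 neighbours < 4, below threshold.
  Marsh: 1 of 4 neighbours < 3, below threshold.
Round 4 — no new panics; cascade stops.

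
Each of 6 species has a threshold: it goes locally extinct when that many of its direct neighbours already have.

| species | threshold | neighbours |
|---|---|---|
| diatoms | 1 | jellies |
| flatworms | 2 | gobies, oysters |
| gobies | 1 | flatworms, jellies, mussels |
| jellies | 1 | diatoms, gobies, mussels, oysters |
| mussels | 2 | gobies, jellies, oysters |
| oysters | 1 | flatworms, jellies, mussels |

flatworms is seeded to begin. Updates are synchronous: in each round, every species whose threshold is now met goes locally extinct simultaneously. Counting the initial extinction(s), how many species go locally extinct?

Round 1 — flatworms goes locally extinct (initial).
Round 2 — checking thresholds:
  gobies: 1 of 3 neighbours ≥ 1, goes locally extinct.
  oysters: 1 of 3 neighbours ≥ 1, goes locally extinct.
Round 3 — checking thresholds:
  jellies: 2 of 4 neighbours ≥ 1, goes locally extinct.
  mussels: 2 of 3 neighbours ≥ 2, goes locally extinct.
Round 4 — checking thresholds:
  diatoms: 1 of 1 neighbours ≥ 1, goes locally extinct.
Round 5 — no new extinctions; cascade stops.

6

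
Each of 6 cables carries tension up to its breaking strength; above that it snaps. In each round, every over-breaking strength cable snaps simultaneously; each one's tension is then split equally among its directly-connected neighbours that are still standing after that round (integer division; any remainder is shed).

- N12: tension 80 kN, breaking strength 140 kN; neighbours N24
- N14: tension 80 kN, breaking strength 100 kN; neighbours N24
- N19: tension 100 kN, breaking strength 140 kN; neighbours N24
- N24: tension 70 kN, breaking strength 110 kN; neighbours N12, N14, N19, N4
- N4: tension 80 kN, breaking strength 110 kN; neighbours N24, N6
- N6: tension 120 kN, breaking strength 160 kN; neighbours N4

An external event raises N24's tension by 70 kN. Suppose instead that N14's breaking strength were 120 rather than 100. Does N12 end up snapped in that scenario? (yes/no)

no

With N14's breaking strength at 120:
Round 1 — N24 at 140 > 110. N24 snaps.
  N24 sheds 140 kN to N12, N14, N19, N4: 35 each.
    N12: 80+35 = 115 ≤ 140
    N14: 80+35 = 115 ≤ 120
    N19: 100+35 = 135 ≤ 140
    N4: 80+35 = 115 > 110
Round 2 — N4 snaps.
  N4 sheds 115 kN to N6: 115 each.
    N6: 120+115 = 235 > 160
Round 3 — N6 snaps.
  N6 sheds 235 kN: no online neighbours, lost.
No further breaks.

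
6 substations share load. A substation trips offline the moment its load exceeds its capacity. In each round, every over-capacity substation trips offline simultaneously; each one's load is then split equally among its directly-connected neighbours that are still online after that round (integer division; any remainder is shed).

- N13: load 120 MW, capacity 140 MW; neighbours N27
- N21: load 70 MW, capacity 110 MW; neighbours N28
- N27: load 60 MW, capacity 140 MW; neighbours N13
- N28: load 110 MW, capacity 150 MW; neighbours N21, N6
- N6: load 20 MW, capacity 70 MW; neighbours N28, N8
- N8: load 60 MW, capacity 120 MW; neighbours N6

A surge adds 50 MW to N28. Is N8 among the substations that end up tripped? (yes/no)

yes

Round 1 — N28 at 160 > 150. N28 trips offline.
  N28 sheds 160 MW to N21, N6: 80 each.
    N21: 70+80 = 150 > 110
    N6: 20+80 = 100 > 70
Round 2 — N21, N6 trip offline.
  N21 sheds 150 MW: no online neighbours, lost.
  N6 sheds 100 MW to N8: 100 each.
    N8: 60+100 = 160 > 120
Round 3 — N8 trips offline.
  N8 sheds 160 MW: no online neighbours, lost.
No further trips.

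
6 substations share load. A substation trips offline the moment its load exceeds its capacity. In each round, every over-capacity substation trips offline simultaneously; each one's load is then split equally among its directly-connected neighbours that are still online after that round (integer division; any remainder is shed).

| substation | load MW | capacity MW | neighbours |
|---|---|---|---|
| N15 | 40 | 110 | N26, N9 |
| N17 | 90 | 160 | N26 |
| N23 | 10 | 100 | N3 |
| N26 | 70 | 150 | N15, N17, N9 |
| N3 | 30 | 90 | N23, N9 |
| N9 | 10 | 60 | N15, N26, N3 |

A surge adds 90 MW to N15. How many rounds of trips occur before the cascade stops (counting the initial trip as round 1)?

Round 1 — N15 at 130 > 110. N15 trips offline.
  N15 sheds 130 MW to N26, N9: 65 each.
    N26: 70+65 = 135 ≤ 150
    N9: 10+65 = 75 > 60
Round 2 — N9 trips offline.
  N9 sheds 75 MW to N26, N3: 37 each (1 lost).
    N26: 135+37 = 172 > 150
    N3: 30+37 = 67 ≤ 90
Round 3 — N26 trips offline.
  N26 sheds 172 MW to N17: 172 each.
    N17: 90+172 = 262 > 160
Round 4 — N17 trips offline.
  N17 sheds 262 MW: no online neighbours, lost.
No further trips.

4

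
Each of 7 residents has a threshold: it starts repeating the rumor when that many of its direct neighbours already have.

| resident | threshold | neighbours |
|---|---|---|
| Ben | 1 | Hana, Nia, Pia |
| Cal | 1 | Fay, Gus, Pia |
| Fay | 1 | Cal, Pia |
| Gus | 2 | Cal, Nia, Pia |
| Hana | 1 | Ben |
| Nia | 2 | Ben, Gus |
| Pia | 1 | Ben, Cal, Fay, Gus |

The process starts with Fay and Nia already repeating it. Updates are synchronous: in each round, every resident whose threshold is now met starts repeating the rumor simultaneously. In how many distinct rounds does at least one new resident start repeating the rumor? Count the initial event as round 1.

3

Round 1 — Fay, Nia start repeating the rumor (initial).
Round 2 — checking thresholds:
  Ben: 1 of 3 neighbours ≥ 1, starts repeating the rumor.
  Cal: 1 of 3 neighbours ≥ 1, starts repeating the rumor.
  Gus: 1 of 3 neighbours < 2, below threshold.
  Pia: 1 of 4 neighbours ≥ 1, starts repeating the rumor.
Round 3 — checking thresholds:
  Gus: 3 of 3 neighbours ≥ 2, starts repeating the rumor.
  Hana: 1 of 1 neighbours ≥ 1, starts repeating the rumor.
Round 4 — no new spreads; cascade stops.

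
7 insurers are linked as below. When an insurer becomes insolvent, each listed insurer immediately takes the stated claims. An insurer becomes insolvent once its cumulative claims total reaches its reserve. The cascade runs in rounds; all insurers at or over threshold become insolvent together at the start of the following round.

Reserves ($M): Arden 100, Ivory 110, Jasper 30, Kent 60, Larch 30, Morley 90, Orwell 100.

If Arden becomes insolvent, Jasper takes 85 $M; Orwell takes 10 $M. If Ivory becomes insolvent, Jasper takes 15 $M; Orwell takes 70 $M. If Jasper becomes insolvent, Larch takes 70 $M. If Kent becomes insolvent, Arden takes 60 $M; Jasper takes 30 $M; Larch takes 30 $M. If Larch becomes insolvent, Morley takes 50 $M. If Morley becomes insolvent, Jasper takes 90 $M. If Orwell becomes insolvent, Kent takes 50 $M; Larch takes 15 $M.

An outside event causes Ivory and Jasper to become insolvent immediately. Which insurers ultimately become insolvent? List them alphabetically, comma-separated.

Ivory, Jasper, Larch

Round 1 — Ivory, Jasper become insolvent (initial).
  Larch: +70 → 70 ≥ 30
  Orwell: +70 → 70 < 100
Round 2 — Larch becomes insolvent.
  Morley: +50 → 50 < 90
No further insolvencies.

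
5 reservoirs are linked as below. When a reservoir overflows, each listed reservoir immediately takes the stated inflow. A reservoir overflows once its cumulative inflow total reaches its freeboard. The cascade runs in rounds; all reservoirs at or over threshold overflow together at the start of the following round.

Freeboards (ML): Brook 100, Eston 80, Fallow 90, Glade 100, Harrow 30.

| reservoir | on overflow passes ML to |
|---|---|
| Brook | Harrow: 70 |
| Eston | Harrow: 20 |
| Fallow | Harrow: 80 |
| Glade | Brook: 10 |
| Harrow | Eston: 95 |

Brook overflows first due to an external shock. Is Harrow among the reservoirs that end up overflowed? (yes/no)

Round 1 — Brook overflows (initial).
  Harrow: +70 → 70 ≥ 30
Round 2 — Harrow overflows.
  Eston: +95 → 95 ≥ 80
Round 3 — Eston overflows.
No further overflows.

yes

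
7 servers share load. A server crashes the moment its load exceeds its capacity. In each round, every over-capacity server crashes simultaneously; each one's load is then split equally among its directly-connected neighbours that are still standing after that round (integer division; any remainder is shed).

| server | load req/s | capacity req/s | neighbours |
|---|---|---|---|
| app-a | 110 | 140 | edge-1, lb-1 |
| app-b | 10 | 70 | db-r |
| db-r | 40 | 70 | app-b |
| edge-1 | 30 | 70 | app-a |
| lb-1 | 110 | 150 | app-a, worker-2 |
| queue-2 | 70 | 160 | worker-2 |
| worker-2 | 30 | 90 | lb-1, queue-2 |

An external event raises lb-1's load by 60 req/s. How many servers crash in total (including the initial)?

5

Round 1 — lb-1 at 170 > 150. lb-1 crashes.
  lb-1 sheds 170 req/s to app-a, worker-2: 85 each.
    app-a: 110+85 = 195 > 140
    worker-2: 30+85 = 115 > 90
Round 2 — app-a, worker-2 crash.
  app-a sheds 195 req/s to edge-1: 195 each.
    edge-1: 30+195 = 225 > 70
  worker-2 sheds 115 req/s to queue-2: 115 each.
    queue-2: 70+115 = 185 > 160
Round 3 — edge-1, queue-2 crash.
  edge-1 sheds 225 req/s: no online neighbours, lost.
  queue-2 sheds 185 req/s: no online neighbours, lost.
No further crashes.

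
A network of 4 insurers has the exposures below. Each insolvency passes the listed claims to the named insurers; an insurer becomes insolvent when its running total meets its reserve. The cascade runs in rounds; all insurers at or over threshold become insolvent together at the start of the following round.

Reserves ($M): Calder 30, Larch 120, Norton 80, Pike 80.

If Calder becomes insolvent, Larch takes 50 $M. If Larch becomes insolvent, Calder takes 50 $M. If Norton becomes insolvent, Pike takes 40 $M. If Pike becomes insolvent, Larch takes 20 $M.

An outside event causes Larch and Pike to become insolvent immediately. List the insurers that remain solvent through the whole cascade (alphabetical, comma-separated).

Norton

Round 1 — Larch, Pike become insolvent (initial).
  Calder: +50 → 50 ≥ 30
Round 2 — Calder becomes insolvent.
No further insolvencies.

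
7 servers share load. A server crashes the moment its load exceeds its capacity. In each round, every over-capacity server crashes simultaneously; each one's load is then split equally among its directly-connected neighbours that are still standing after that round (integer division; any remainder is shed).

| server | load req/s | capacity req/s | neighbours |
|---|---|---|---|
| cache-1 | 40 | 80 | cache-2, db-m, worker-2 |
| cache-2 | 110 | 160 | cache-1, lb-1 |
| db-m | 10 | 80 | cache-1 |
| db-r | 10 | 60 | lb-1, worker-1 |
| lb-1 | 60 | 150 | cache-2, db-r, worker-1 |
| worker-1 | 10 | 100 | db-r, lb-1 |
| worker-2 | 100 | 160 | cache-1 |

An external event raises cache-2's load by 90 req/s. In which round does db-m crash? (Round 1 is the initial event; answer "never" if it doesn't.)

Round 1 — cache-2 at 200 > 160. cache-2 crashes.
  cache-2 sheds 200 req/s to cache-1, lb-1: 100 each.
    cache-1: 40+100 = 140 > 80
    lb-1: 60+100 = 160 > 150
Round 2 — cache-1, lb-1 crash.
  cache-1 sheds 140 req/s to db-m, worker-2: 70 each.
    db-m: 10+70 = 80 ≤ 80
    worker-2: 100+70 = 170 > 160
  lb-1 sheds 160 req/s to db-r, worker-1: 80 each.
    db-r: 10+80 = 90 > 60
    worker-1: 10+80 = 90 ≤ 100
Round 3 — db-r, worker-2 crash.
  db-r sheds 90 req/s to worker-1: 90 each.
    worker-1: 90+90 = 180 > 100
  worker-2 sheds 170 req/s: no online neighbours, lost.
Round 4 — worker-1 crashes.
  worker-1 sheds 180 req/s: no online neighbours, lost.
No further crashes.

never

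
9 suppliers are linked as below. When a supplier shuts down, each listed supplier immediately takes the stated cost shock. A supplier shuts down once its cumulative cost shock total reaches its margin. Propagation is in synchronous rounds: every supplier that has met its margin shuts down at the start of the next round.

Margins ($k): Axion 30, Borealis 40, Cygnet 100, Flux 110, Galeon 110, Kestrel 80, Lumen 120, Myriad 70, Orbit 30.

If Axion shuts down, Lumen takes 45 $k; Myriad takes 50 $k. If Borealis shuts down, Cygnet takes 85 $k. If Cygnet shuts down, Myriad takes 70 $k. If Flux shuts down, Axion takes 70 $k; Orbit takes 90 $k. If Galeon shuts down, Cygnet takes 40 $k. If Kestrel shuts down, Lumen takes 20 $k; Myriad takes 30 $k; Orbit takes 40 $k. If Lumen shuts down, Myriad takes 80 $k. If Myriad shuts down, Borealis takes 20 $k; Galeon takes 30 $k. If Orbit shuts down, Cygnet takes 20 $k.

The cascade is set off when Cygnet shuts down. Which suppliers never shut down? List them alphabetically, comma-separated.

Axion, Borealis, Flux, Galeon, Kestrel, Lumen, Orbit

Round 1 — Cygnet shuts down (initial).
  Myriad: +70 → 70 ≥ 70
Round 2 — Myriad shuts down.
  Borealis: +20 → 20 < 40
  Galeon: +30 → 30 < 110
No further shutdowns.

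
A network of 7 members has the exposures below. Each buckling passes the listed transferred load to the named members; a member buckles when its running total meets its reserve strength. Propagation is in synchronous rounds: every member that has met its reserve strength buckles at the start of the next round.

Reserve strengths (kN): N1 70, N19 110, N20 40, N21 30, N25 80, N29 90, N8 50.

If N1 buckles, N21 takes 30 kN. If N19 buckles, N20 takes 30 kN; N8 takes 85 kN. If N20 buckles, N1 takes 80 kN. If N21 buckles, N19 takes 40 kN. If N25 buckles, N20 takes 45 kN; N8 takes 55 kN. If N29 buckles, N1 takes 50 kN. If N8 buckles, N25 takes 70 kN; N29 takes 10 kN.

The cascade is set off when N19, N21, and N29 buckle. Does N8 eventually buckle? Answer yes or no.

yes

Round 1 — N19, N21, N29 buckle (initial).
  N1: +50 → 50 < 70
  N20: +30 → 30 < 40
  N8: +85 → 85 ≥ 50
Round 2 — N8 buckles.
  N25: +70 → 70 < 80
No further bucklings.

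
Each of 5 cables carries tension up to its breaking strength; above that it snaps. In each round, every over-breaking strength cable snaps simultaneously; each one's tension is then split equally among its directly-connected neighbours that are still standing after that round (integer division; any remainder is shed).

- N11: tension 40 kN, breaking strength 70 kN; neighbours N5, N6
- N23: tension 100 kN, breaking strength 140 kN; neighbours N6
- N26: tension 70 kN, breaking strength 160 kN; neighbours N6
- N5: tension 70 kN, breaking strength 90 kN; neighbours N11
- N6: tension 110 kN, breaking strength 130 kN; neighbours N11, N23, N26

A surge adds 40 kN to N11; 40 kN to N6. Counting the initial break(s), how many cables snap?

Round 1 — N11 at 80 > 70; N6 at 150 > 130. N11, N6 snap.
  N11 sheds 80 kN to N5: 80 each.
    N5: 70+80 = 150 > 90
  N6 sheds 150 kN to N23, N26: 75 each.
    N23: 100+75 = 175 > 140
    N26: 70+75 = 145 ≤ 160
Round 2 — N23, N5 snap.
  N23 sheds 175 kN: no online neighbours, lost.
  N5 sheds 150 kN: no online neighbours, lost.
No further breaks.

4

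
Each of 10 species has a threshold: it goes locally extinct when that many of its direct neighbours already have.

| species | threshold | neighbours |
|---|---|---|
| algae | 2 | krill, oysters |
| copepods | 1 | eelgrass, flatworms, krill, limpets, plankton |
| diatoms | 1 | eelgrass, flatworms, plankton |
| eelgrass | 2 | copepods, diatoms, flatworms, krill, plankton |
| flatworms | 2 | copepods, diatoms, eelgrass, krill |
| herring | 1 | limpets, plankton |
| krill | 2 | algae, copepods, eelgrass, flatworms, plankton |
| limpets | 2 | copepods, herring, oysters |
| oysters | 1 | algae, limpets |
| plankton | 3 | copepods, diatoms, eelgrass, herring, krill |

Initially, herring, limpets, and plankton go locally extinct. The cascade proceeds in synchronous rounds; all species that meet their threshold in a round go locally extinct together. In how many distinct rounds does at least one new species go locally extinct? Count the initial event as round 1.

4

Round 1 — herring, limpets, plankton go locally extinct (initial).
Round 2 — checking thresholds:
  copepods: 2 of 5 neighbours ≥ 1, goes locally extinct.
  diatoms: 1 of 3 neighbours ≥ 1, goes locally extinct.
  eelgrass: 1 of 5 neighbours < 2, not yet.
  krill: 1 of 5 neighbours < 2, not yet.
  oysters: 1 of 2 neighbours ≥ 1, goes locally extinct.
Round 3 — checking thresholds:
  algae: 1 of 2 neighbours < 2, not yet.
  eelgrass: 3 of 5 neighbours ≥ 2, goes locally extinct.
  flatworms: 2 of 4 neighbours ≥ 2, goes locally extinct.
  krill: 2 of 5 neighbours ≥ 2, goes locally extinct.
Round 4 — checking thresholds:
  algae: 2 of 2 neighbours ≥ 2, goes locally extinct.
Round 5 — no new extinctions; cascade stops.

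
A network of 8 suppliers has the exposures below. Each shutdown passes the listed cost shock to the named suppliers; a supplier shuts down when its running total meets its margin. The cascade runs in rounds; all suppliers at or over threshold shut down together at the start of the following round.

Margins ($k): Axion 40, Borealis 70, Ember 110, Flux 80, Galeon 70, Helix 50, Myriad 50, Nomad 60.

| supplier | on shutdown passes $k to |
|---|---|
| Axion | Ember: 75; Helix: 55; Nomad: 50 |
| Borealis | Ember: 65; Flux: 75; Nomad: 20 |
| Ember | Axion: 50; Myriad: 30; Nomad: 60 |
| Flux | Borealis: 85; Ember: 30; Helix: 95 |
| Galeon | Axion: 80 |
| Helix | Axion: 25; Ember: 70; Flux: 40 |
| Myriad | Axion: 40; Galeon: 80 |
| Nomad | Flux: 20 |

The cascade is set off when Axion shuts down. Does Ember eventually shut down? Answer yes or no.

Round 1 — Axion shuts down (initial).
  Ember: +75 → 75 < 110
  Helix: +55 → 55 ≥ 50
  Nomad: +50 → 50 < 60
Round 2 — Helix shuts down.
  Ember: +70 → 145 ≥ 110
  Flux: +40 → 40 < 80
Round 3 — Ember shuts down.
  Myriad: +30 → 30 < 50
  Nomad: +60 → 110 ≥ 60
Round 4 — Nomad shuts down.
  Flux: +20 → 60 < 80
No further shutdowns.

yes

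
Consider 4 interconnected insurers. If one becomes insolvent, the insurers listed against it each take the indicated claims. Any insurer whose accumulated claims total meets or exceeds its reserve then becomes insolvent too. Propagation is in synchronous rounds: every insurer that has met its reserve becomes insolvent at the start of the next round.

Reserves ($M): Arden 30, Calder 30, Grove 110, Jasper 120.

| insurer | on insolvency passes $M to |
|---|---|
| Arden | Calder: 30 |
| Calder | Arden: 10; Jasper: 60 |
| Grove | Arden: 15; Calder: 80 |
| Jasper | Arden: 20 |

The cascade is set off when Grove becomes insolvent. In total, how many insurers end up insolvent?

Round 1 — Grove becomes insolvent (initial).
  Arden: +15 → 15 < 30
  Calder: +80 → 80 ≥ 30
Round 2 — Calder becomes insolvent.
  Arden: +10 → 25 < 30
  Jasper: +60 → 60 < 120
No further insolvencies.

2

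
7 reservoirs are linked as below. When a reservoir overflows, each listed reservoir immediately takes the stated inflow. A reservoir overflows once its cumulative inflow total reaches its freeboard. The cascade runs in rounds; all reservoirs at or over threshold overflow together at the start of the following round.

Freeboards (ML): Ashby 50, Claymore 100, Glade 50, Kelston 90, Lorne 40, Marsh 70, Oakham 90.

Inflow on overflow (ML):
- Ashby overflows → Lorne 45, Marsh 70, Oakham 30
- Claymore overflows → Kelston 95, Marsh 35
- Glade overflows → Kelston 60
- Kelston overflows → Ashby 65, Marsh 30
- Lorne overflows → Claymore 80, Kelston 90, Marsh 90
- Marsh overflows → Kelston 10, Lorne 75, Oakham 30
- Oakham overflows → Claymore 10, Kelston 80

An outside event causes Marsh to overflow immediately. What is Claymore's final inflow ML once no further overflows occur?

80

Round 1 — Marsh overflows (initial).
  Kelston: +10 → 10 < 90
  Lorne: +75 → 75 ≥ 40
  Oakham: +30 → 30 < 90
Round 2 — Lorne overflows.
  Claymore: +80 → 80 < 100
  Kelston: +90 → 100 ≥ 90
Round 3 — Kelston overflows.
  Ashby: +65 → 65 ≥ 50
Round 4 — Ashby overflows.
  Oakham: +30 → 60 < 90
No further overflows.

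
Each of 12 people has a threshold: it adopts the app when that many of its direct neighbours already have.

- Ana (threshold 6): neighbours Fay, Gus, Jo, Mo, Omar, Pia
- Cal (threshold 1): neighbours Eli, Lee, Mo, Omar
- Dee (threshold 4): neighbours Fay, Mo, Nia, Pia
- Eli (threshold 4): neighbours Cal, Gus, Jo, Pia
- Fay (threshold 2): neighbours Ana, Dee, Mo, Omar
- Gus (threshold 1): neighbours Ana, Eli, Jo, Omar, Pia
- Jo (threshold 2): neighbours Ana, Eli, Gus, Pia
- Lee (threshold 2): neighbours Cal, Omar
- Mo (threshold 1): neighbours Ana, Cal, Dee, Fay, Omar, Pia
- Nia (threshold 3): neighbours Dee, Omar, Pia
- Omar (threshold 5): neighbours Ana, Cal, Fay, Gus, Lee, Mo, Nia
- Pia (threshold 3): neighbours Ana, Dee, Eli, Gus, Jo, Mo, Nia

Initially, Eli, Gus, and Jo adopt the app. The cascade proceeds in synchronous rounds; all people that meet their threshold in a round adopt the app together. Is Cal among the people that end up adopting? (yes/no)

Round 1 — Eli, Gus, Jo adopt the app (initial).
Round 2 — checking thresholds:
  Ana: 2 of 6 neighbours < 6, below threshold.
  Cal: 1 of 4 neighbours ≥ 1, adopts the app.
  Omar: 1 of 7 neighbours < 5, below threshold.
  Pia: 3 of 7 neighbours ≥ 3, adopts the app.
Round 3 — checking thresholds:
  Ana: 3 of 6 neighbours < 6, below threshold.
  Dee: 1 of 4 neighbours < 4, below threshold.
  Lee: 1 of 2 neighbours < 2, below threshold.
  Mo: 2 of 6 neighbours ≥ 1, adopts the app.
  Nia: 1 of 3 neighbours < 3, below threshold.
  Omar: 2 of 7 neighbours < 5, below threshold.
Round 4 — no new adoptions; cascade stops.

yes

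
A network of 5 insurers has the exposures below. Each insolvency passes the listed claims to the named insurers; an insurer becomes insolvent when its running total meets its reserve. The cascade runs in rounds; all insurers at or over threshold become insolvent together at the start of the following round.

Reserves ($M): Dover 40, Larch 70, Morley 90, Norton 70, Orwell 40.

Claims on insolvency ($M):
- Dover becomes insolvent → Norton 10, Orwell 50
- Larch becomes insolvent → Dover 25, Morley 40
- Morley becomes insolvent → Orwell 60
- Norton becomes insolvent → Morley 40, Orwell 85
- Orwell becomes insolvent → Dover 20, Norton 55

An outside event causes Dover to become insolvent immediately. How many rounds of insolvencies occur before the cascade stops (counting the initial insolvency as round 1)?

Round 1 — Dover becomes insolvent (initial).
  Norton: +10 → 10 < 70
  Orwell: +50 → 50 ≥ 40
Round 2 — Orwell becomes insolvent.
  Norton: +55 → 65 < 70
No further insolvencies.

2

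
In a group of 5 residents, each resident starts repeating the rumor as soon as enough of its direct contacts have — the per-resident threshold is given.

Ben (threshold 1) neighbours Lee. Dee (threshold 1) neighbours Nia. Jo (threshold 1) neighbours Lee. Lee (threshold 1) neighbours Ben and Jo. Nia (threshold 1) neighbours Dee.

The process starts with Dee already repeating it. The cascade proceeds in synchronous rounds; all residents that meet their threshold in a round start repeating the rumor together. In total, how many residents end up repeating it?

Round 1 — Dee starts repeating the rumor (initial).
Round 2 — checking thresholds:
  Nia: 1 of 1 neighbours ≥ 1, starts repeating the rumor.
Round 3 — no new spreads; cascade stops.

2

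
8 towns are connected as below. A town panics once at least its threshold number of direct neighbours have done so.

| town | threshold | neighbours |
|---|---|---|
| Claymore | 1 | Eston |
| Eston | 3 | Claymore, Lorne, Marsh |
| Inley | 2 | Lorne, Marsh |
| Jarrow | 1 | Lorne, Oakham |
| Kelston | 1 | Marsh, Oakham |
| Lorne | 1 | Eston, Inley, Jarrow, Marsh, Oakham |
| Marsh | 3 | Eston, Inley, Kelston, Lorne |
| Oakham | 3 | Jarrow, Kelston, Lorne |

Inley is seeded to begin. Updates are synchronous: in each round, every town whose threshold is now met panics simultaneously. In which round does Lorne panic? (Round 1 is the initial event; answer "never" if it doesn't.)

2

Round 1 — Inley panics (initial).
Round 2 — checking thresholds:
  Lorne: 1 of 5 neighbours ≥ 1, panics.
  Marsh: 1 of 4 neighbours < 3, not yet.
Round 3 — checking thresholds:
  Eston: 1 of 3 neighbours < 3, not yet.
  Jarrow: 1 of 2 neighbours ≥ 1, panics.
  Marsh: 2 of 4 neighbours < 3, not yet.
  Oakham: 1 of 3 neighbours < 3, not yet.
Round 4 — no new panics; cascade stops.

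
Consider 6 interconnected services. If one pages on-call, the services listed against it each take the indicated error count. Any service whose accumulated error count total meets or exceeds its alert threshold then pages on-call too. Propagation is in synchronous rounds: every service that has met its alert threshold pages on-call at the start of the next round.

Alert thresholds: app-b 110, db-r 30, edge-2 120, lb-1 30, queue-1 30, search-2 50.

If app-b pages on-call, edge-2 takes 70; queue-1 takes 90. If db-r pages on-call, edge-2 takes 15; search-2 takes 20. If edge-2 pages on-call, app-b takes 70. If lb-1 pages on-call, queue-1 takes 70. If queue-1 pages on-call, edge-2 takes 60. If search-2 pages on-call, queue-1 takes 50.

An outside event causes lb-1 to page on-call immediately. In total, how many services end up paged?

Round 1 — lb-1 pages on-call (initial).
  queue-1: +70 → 70 ≥ 30
Round 2 — queue-1 pages on-call.
  edge-2: +60 → 60 < 120
No further pages.

2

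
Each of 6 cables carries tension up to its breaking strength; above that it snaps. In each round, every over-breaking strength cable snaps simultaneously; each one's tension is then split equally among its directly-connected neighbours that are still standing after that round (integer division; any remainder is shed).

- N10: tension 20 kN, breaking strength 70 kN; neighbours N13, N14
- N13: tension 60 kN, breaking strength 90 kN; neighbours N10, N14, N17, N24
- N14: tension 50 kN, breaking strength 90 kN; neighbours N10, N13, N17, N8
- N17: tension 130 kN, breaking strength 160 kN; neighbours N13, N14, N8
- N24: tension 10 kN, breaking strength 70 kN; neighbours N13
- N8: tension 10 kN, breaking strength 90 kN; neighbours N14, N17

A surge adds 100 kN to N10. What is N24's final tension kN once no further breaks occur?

70

Round 1 — N10 at 120 > 70. N10 snaps.
  N10 sheds 120 kN to N13, N14: 60 each.
    N13: 60+60 = 120 > 90
    N14: 50+60 = 110 > 90
Round 2 — N13, N14 snap.
  N13 sheds 120 kN to N17, N24: 60 each.
    N17: 130+60 = 190 > 160
    N24: 10+60 = 70 ≤ 70
  N14 sheds 110 kN to N17, N8: 55 each.
    N17: 190+55 = 245 > 160
    N8: 10+55 = 65 ≤ 90
Round 3 — N17 snaps.
  N17 sheds 245 kN to N8: 245 each.
    N8: 65+245 = 310 > 90
Round 4 — N8 snaps.
  N8 sheds 310 kN: no online neighbours, lost.
No further breaks.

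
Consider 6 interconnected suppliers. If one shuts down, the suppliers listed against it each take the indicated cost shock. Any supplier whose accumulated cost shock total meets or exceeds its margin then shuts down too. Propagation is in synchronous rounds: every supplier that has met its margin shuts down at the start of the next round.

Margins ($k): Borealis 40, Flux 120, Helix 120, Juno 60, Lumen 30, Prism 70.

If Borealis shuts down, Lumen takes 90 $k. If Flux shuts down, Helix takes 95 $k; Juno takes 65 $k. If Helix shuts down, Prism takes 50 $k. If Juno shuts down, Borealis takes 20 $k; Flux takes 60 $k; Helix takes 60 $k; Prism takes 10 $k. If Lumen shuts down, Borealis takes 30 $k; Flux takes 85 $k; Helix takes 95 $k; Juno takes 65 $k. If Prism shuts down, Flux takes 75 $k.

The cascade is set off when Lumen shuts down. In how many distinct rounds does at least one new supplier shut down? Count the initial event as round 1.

Round 1 — Lumen shuts down (initial).
  Borealis: +30 → 30 < 40
  Flux: +85 → 85 < 120
  Helix: +95 → 95 < 120
  Juno: +65 → 65 ≥ 60
Round 2 — Juno shuts down.
  Borealis: +20 → 50 ≥ 40
  Flux: +60 → 145 ≥ 120
  Helix: +60 → 155 ≥ 120
  Prism: +10 → 10 < 70
Round 3 — Borealis, Flux, Helix shut down.
  Prism: +50 → 60 < 70
No further shutdowns.

3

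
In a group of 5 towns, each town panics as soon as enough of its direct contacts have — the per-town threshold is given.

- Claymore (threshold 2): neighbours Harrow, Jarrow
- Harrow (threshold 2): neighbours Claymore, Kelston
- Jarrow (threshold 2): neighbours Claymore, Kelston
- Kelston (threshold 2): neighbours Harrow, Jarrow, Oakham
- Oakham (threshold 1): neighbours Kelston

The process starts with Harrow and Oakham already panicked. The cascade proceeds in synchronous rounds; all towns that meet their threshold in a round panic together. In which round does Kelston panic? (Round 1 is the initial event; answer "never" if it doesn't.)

Round 1 — Harrow, Oakham panic (initial).
Round 2 — checking thresholds:
  Claymore: 1 of 2 neighbours < 2, holds.
  Kelston: 2 of 3 neighbours ≥ 2, panics.
Round 3 — no new panics; cascade stops.

2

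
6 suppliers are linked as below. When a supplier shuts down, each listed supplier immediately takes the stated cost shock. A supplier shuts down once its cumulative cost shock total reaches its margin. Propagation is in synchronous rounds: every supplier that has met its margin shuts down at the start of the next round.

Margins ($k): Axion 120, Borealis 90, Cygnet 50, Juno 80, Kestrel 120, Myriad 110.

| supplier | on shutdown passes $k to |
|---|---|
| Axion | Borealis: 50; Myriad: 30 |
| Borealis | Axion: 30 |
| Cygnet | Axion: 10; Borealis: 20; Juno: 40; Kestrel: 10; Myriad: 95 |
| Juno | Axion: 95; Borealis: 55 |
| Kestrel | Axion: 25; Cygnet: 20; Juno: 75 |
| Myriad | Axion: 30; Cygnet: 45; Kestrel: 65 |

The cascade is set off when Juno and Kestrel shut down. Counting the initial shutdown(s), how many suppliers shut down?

Round 1 — Juno, Kestrel shut down (initial).
  Axion: +95+25 → 120 ≥ 120
  Borealis: +55 → 55 < 90
  Cygnet: +20 → 20 < 50
Round 2 — Axion shuts down.
  Borealis: +50 → 105 ≥ 90
  Myriad: +30 → 30 < 110
Round 3 — Borealis shuts down.
No further shutdowns.

4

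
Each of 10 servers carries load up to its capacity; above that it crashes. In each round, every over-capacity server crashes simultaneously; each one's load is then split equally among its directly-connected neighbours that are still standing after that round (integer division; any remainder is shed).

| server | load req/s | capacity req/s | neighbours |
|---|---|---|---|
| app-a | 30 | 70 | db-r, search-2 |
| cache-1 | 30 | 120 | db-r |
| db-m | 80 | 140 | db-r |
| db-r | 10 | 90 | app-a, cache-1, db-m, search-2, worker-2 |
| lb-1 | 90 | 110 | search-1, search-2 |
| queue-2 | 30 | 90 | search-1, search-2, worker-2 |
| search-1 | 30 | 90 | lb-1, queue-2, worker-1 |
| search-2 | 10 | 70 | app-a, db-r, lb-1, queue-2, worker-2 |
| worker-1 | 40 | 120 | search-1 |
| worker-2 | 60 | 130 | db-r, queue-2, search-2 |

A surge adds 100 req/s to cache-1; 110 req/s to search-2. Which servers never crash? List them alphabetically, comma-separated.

db-m, worker-1

Round 1 — cache-1 at 130 > 120; search-2 at 120 > 70. cache-1, search-2 crash.
  cache-1 sheds 130 req/s to db-r: 130 each.
    db-r: 10+130 = 140 > 90
  search-2 sheds 120 req/s to app-a, db-r, lb-1, queue-2, worker-2: 24 each.
    app-a: 30+24 = 54 ≤ 70
    db-r: 140+24 = 164 > 90
    lb-1: 90+24 = 114 > 110
    queue-2: 30+24 = 54 ≤ 90
    worker-2: 60+24 = 84 ≤ 130
Round 2 — db-r, lb-1 crash.
  db-r sheds 164 req/s to app-a, db-m, worker-2: 54 each (2 lost).
    app-a: 54+54 = 108 > 70
    db-m: 80+54 = 134 ≤ 140
    worker-2: 84+54 = 138 > 130
  lb-1 sheds 114 req/s to search-1: 114 each.
    search-1: 30+114 = 144 > 90
Round 3 — app-a, search-1, worker-2 crash.
  app-a sheds 108 req/s: no online neighbours, lost.
  search-1 sheds 144 req/s to queue-2, worker-1: 72 each.
    queue-2: 54+72 = 126 > 90
    worker-1: 40+72 = 112 ≤ 120
  worker-2 sheds 138 req/s to queue-2: 138 each.
    queue-2: 126+138 = 264 > 90
Round 4 — queue-2 crashes.
  queue-2 sheds 264 req/s: no online neighbours, lost.
No further crashes.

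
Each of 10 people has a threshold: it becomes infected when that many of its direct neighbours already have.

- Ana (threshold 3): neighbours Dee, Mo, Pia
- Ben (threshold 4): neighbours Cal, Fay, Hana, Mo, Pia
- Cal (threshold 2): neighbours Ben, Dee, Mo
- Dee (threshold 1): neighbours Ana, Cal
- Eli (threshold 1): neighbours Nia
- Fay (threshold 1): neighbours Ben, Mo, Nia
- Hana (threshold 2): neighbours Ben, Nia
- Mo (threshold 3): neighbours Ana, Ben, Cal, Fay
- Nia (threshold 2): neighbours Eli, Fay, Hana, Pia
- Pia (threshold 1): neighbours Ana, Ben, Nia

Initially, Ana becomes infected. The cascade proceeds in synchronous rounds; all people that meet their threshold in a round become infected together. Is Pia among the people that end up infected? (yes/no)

Round 1 — Ana becomes infected (initial).
Round 2 — checking thresholds:
  Dee: 1 of 2 neighbours ≥ 1, becomes infected.
  Mo: 1 of 4 neighbours < 3, below threshold.
  Pia: 1 of 3 neighbours ≥ 1, becomes infected.
Round 3 — no new infections; cascade stops.

yes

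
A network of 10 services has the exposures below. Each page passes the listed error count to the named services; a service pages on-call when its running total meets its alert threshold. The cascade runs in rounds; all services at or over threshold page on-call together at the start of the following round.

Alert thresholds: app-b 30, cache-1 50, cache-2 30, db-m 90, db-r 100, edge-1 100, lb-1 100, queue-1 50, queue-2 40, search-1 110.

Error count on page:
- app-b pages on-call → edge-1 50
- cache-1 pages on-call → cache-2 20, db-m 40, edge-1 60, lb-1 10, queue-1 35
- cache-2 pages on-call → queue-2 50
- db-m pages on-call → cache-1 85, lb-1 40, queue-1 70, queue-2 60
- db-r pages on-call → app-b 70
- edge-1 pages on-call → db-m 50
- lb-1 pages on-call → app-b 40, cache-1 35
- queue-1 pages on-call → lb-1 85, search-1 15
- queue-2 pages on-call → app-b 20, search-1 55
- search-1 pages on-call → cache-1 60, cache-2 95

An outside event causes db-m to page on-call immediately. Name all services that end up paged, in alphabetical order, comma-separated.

Round 1 — db-m pages on-call (initial).
  cache-1: +85 → 85 ≥ 50
  lb-1: +40 → 40 < 100
  queue-1: +70 → 70 ≥ 50
  queue-2: +60 → 60 ≥ 40
Round 2 — cache-1, queue-1, queue-2 page on-call.
  app-b: +20 → 20 < 30
  cache-2: +20 → 20 < 30
  edge-1: +60 → 60 < 100
  lb-1: +10+85 → 135 ≥ 100
  search-1: +15+55 → 70 < 110
Round 3 — lb-1 pages on-call.
  app-b: +40 → 60 ≥ 30
Round 4 — app-b pages on-call.
  edge-1: +50 → 110 ≥ 100
Round 5 — edge-1 pages on-call.
No further pages.

app-b, cache-1, db-m, edge-1, lb-1, queue-1, queue-2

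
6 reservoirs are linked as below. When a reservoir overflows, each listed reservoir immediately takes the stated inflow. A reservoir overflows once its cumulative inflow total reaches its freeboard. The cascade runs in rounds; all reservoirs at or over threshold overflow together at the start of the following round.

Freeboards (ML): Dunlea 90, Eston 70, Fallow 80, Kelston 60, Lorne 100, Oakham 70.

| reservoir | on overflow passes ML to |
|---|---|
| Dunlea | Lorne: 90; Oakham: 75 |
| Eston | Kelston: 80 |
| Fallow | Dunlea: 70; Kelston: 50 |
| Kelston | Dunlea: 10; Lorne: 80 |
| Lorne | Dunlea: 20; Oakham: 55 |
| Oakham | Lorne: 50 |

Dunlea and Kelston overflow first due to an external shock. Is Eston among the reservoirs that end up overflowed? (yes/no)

no

Round 1 — Dunlea, Kelston overflow (initial).
  Lorne: +90+80 → 170 ≥ 100
  Oakham: +75 → 75 ≥ 70
Round 2 — Lorne, Oakham overflow.
No further overflows.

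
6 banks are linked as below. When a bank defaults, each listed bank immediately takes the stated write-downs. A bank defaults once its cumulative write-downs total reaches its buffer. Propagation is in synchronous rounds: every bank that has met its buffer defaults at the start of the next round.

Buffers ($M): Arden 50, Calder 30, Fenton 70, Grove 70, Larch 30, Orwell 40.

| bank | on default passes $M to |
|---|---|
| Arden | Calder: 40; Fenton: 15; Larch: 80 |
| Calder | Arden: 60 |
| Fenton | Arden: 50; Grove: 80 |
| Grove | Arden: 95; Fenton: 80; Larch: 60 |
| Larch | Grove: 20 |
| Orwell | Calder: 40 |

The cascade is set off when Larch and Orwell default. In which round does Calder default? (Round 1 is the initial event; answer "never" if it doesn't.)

Round 1 — Larch, Orwell default (initial).
  Calder: +40 → 40 ≥ 30
  Grove: +20 → 20 < 70
Round 2 — Calder defaults.
  Arden: +60 → 60 ≥ 50
Round 3 — Arden defaults.
  Fenton: +15 → 15 < 70
No further defaults.

2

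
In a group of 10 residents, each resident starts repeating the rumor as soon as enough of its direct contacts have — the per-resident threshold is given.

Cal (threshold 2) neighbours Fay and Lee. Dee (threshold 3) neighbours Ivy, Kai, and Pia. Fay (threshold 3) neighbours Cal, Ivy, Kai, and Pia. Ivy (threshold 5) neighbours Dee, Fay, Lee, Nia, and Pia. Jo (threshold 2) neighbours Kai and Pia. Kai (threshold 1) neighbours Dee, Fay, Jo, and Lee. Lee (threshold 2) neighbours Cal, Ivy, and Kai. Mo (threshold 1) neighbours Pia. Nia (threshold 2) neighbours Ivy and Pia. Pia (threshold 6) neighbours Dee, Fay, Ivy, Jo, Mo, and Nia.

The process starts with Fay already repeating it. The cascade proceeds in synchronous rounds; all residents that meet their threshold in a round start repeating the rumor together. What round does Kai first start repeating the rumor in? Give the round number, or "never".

Round 1 — Fay starts repeating the rumor (initial).
Round 2 — checking thresholds:
  Cal: 1 of 2 neighbours < 2, not yet.
  Ivy: 1 of 5 neighbours < 5, not yet.
  Kai: 1 of 4 neighbours ≥ 1, starts repeating the rumor.
  Pia: 1 of 6 neighbours < 6, not yet.
Round 3 — no new spreads; cascade stops.

2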